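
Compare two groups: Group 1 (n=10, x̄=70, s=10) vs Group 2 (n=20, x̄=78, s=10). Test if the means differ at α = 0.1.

Pooled sp = 10.0. t = -2.066, df = 28. Critical t = ±1.701. Reject H₀.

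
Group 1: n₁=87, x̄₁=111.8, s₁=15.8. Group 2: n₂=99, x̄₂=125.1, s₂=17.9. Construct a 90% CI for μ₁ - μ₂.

Difference = -13.3. SE = √(15.8²/87 + 17.9²/99) = 2.471. CI = (-17.36, -9.24)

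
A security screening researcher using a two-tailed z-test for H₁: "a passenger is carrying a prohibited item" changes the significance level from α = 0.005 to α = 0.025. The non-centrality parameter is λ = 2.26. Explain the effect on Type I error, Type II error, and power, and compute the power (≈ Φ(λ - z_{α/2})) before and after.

Increasing α from 0.005 to 0.025:
• Type I error rate increases (α is the Type I rate by definition).
• Critical value moves from z_{α/2} = 2.807 to 2.241, so power = Φ(λ - z_{α/2}) goes from Φ(2.26 - 2.807) = 0.292 to Φ(2.26 - 2.241) = 0.508.
• Type II error rate β = 1 - power therefore decreases (0.708 → 0.492).
Appropriate when false negatives are costly — here, letting a prohibited item through — security breach.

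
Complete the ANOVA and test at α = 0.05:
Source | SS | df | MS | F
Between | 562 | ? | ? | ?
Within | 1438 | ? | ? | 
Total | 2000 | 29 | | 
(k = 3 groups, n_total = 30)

df_between = 2, df_within = 27. MS_between = 281.0, MS_within = 53.26. F = 5.276, F_crit ≈ 3.354. Reject H₀.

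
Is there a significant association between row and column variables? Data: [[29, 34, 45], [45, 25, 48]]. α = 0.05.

χ² = 4.495. df = 2, critical = 5.991. Fail to reject H₀. No evidence of dependence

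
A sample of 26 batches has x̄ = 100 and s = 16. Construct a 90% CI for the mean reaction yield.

CI = x̄ ± t*(s/√n) = 100 ± 1.708(16/√26) = (94.64, 105.36)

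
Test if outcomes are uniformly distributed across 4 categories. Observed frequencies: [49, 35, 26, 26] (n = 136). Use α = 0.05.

Expected = 34 each. χ² = Σ(O-E)²/E = 10.412. df = 3, critical value = 7.815. Reject H₀.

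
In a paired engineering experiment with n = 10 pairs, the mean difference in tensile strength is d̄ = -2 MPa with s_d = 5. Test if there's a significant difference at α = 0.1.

t = d̄/(s_d/√n) = -2/(5/√10) = -1.265. df = 9, critical t = ±1.833. Fail to reject H₀.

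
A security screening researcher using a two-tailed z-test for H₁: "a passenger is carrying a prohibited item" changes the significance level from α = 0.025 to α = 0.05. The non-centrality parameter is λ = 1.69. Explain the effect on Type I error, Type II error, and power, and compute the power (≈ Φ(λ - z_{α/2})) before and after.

Increasing α from 0.025 to 0.05:
• Type I error rate increases (α is the Type I rate by definition).
• Critical value moves from z_{α/2} = 2.241 to 1.96, so power = Φ(λ - z_{α/2}) goes from Φ(1.69 - 2.241) = 0.291 to Φ(1.69 - 1.96) = 0.394.
• Type II error rate β = 1 - power therefore decreases (0.709 → 0.606).
Appropriate when false negatives are costly — here, letting a prohibited item through — security breach.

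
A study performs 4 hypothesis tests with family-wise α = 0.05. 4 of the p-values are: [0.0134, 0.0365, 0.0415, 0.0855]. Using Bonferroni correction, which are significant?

Bonferroni α = 0.05/4 = 0.0125. None of the given p-values are significant.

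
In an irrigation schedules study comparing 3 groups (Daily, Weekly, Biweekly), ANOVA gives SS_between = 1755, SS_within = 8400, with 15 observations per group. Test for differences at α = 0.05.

df_between = 2, df_within = 42. F = MS_between/MS_within = 877.5/200.0 = 4.388. F_crit ≈ 3.22. Reject H₀. At least one mean differs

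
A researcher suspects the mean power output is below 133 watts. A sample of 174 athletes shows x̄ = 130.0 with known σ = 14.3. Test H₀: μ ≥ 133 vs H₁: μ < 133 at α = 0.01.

z = -2.767. Critical value: -2.33. Reject H₀.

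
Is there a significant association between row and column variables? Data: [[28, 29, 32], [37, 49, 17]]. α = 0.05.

χ² = 9.999. df = 2, critical = 5.991. Reject H₀. Variables are dependent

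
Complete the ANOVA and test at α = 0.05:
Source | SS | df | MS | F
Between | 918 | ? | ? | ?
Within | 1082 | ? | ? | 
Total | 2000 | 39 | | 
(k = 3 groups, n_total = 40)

df_between = 2, df_within = 37. MS_between = 459.0, MS_within = 29.24. F = 15.696, F_crit ≈ 3.252. Reject H₀.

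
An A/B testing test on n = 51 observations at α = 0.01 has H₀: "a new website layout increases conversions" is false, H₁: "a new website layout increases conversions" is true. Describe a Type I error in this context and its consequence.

Type I error: rejecting H₀ when it is true — concluding that a new website layout increases conversions when in fact it is not. Consequence: rolling out a layout that doesn't actually help — wasted engineering effort.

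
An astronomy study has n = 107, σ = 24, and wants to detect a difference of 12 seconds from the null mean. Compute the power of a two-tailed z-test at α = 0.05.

SE = σ/√n = 24/√107 = 2.32. Non-centrality λ = d/SE = 12/2.32 = 5.172. Power ≈ Φ(λ - z_{α/2}) = Φ(5.172 - 1.96) = Φ(3.212) = 0.999.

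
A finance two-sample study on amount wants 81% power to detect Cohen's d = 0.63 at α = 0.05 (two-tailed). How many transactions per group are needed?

z_{α/2} = 1.96, z_β = Φ⁻¹(0.81) = 0.878. For medium effect (d = 0.63): n per group = 2(z_{α/2} + z_β)²/d² = 2(1.96 + 0.878)²/0.63² = 40.6 → 41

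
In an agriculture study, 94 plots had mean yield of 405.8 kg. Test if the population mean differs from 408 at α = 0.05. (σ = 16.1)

z = (x̄ - μ₀)/(σ/√n) = (405.8 - 408)/(16.1/√94) = -1.325. Critical value: ±1.96. Since |-1.325| ≤ 1.96, Fail to reject H₀.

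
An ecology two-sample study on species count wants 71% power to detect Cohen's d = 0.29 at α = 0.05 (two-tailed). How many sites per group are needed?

z_{α/2} = 1.96, z_β = Φ⁻¹(0.71) = 0.553. For small effect (d = 0.29): n per group = 2(z_{α/2} + z_β)²/d² = 2(1.96 + 0.553)²/0.29² = 150.2 → 151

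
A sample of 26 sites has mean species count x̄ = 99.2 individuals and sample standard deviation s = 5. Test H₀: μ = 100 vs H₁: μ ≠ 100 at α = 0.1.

t = (x̄ - μ₀)/(s/√n) = (99.2 - 100)/(5/√26) = -0.816. df = 25, critical t = ±1.708. Fail to reject H₀.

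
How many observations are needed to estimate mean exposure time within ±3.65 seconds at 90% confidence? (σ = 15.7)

n = (z*σ/E)² = (1.645×15.7/3.65)² = 50.1 → n = 51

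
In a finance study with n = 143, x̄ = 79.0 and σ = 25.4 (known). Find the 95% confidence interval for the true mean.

CI = x̄ ± z*(σ/√n) = 79.0 ± 1.96(25.4/√143) = 79.0 ± 4.16 = (74.84, 83.16)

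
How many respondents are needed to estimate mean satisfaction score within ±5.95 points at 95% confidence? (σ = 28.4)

n = (z*σ/E)² = (1.96×28.4/5.95)² = 87.5 → n = 88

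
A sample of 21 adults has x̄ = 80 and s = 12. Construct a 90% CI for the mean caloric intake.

CI = x̄ ± t*(s/√n) = 80 ± 1.725(12/√21) = (75.48, 84.52)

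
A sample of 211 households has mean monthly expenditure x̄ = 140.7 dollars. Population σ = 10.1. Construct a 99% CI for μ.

CI = x̄ ± z*(σ/√n) = 140.7 ± 2.576(10.1/√211) = 140.7 ± 1.79 = (138.91, 142.49)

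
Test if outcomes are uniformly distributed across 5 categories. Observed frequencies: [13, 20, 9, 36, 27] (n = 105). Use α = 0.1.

Expected = 21 each. χ² = Σ(O-E)²/E = 22.381. df = 4, critical value = 7.779. Reject H₀.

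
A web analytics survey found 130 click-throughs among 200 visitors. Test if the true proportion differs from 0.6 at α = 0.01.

p̂ = 0.65, p₀ = 0.6. z = (p̂ - p₀)/√(p₀(1-p₀)/n) = 1.443. Critical: ±2.576. Fail to reject H₀.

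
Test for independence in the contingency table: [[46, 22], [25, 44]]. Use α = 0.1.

χ² = 13.538. df = 1, critical = 2.706. Reject H₀. Variables are dependent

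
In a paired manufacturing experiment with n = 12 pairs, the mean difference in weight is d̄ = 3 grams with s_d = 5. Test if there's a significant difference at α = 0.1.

t = d̄/(s_d/√n) = 3/(5/√12) = 2.078. df = 11, critical t = ±1.796. Reject H₀.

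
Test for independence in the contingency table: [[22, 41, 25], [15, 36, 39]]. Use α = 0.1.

χ² = 4.69. df = 2, critical = 4.605. Reject H₀. Variables are dependent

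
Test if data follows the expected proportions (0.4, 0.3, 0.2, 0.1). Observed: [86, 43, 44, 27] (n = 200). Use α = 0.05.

Expected: [80.0, 60.0, 40.0, 20.0]. χ² = 8.117. df = 3, critical = 7.815. Reject H₀.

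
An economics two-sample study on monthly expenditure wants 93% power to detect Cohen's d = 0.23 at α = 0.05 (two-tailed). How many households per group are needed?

z_{α/2} = 1.96, z_β = Φ⁻¹(0.93) = 1.476. For small effect (d = 0.23): n per group = 2(z_{α/2} + z_β)²/d² = 2(1.96 + 1.476)²/0.23² = 446.4 → 447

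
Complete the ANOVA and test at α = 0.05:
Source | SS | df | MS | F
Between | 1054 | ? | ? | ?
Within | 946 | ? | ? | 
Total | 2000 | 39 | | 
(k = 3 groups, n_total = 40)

df_between = 2, df_within = 37. MS_between = 527.0, MS_within = 25.57. F = 20.612, F_crit ≈ 3.252. Reject H₀.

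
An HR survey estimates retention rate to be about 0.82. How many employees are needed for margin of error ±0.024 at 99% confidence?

n = z²p(1-p)/E² = 2.576²×0.82×0.18/0.024² = 1700.4 → n = 1701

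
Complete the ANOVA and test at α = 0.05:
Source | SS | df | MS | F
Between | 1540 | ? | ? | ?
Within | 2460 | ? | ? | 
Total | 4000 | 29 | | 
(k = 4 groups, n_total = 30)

df_between = 3, df_within = 26. MS_between = 513.33, MS_within = 94.62. F = 5.425, F_crit ≈ 2.975. Reject H₀.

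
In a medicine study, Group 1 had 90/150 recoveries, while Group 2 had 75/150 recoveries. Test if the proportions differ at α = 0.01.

p̂₁ = 0.6, p̂₂ = 0.5, pooled p̂ = 0.55. z = 1.741. Critical: ±2.576. Fail to reject H₀.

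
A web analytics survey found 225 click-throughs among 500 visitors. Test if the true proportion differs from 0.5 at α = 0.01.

p̂ = 0.45, p₀ = 0.5. z = (p̂ - p₀)/√(p₀(1-p₀)/n) = -2.236. Critical: ±2.576. Fail to reject H₀.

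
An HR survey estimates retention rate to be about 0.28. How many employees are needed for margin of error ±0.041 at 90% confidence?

n = z²p(1-p)/E² = 1.645²×0.28×0.72/0.041² = 324.5 → n = 325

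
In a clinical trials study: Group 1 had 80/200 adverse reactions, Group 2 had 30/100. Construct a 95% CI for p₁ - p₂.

p̂₁ = 0.4, p̂₂ = 0.3. Difference = 0.1. CI = (-0.013, 0.213)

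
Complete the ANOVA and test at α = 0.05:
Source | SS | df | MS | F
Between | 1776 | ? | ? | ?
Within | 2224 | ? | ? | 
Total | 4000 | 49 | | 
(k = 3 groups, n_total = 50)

df_between = 2, df_within = 47. MS_between = 888.0, MS_within = 47.32. F = 18.766, F_crit ≈ 3.195. Reject H₀.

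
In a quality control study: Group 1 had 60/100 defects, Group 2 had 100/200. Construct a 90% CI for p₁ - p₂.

p̂₁ = 0.6, p̂₂ = 0.5. Difference = 0.1. CI = (0.001, 0.199)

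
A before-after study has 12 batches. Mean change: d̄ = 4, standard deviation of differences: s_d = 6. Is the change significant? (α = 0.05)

t = d̄/(s_d/√n) = 4/(6/√12) = 2.309. df = 11, critical t = ±2.201. Reject H₀.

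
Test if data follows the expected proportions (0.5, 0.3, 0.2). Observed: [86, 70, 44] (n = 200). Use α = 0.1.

Expected: [100.0, 60.0, 40.0]. χ² = 4.027. df = 2, critical = 4.605. Fail to reject H₀.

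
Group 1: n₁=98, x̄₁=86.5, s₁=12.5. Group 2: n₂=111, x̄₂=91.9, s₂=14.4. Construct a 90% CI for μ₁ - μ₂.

Difference = -5.4. SE = √(12.5²/98 + 14.4²/111) = 1.861. CI = (-8.46, -2.34)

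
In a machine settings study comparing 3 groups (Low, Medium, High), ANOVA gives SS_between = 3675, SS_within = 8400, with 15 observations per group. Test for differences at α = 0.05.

df_between = 2, df_within = 42. F = MS_between/MS_within = 1837.5/200.0 = 9.188. F_crit ≈ 3.22. Reject H₀. At least one mean differs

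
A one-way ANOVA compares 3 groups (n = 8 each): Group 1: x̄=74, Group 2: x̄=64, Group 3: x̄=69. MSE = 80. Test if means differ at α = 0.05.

Grand mean = 69.0. SS_between = 400.0, MS_between = 200.0. F = 2.5, F_crit ≈ 3.467. Fail to reject H₀.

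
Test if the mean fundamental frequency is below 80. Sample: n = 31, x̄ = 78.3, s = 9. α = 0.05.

t = (78.3 - 80)/(9/√31) = -1.052, df = 30. Critical t = -1.697. Fail to reject H₀.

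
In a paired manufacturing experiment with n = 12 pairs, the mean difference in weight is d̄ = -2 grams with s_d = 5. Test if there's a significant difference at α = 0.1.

t = d̄/(s_d/√n) = -2/(5/√12) = -1.386. df = 11, critical t = ±1.796. Fail to reject H₀.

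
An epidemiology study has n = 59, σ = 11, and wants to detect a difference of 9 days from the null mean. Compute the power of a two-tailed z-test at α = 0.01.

SE = σ/√n = 11/√59 = 1.432. Non-centrality λ = d/SE = 9/1.432 = 6.285. Power ≈ Φ(λ - z_{α/2}) = Φ(6.285 - 2.576) = Φ(3.709) = 1.0.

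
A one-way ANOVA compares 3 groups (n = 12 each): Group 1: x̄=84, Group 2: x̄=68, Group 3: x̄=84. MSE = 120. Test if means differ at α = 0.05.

Grand mean = 78.67. SS_between = 2048.0, MS_between = 1024.0. F = 8.533, F_crit ≈ 3.285. Reject H₀.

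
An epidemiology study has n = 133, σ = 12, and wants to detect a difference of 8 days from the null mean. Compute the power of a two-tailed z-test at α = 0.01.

SE = σ/√n = 12/√133 = 1.041. Non-centrality λ = d/SE = 8/1.041 = 7.688. Power ≈ Φ(λ - z_{α/2}) = Φ(7.688 - 2.576) = Φ(5.112) = 1.0.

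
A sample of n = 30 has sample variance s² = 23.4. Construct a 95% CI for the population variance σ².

df = 29. χ²_{0.025} = 45.722, χ²_{0.975} = 16.047. CI for σ² = ((n-1)s²/χ²_{α/2}, (n-1)s²/χ²_{1-α/2}) = (29·23.4/45.722, 29·23.4/16.047) = (14.84, 42.29)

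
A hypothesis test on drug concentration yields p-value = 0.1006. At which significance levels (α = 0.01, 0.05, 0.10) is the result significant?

p = 0.1006. Not significant at any of the given levels.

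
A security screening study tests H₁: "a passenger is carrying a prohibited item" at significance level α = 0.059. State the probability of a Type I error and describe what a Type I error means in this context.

P(Type I error) = α = 0.059. A Type I error is rejecting H₀ when H₀ is actually true (false positive) — here, concluding that a passenger is carrying a prohibited item when in fact this is not the case. Consequence: detaining an innocent passenger — delay and inconvenience.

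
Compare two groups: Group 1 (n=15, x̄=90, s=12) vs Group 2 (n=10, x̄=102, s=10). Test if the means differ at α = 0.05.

Pooled sp = 11.26. t = -2.611, df = 23. Critical t = ±2.069. Reject H₀.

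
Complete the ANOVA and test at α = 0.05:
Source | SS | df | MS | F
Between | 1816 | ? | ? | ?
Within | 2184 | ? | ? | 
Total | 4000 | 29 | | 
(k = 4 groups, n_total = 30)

df_between = 3, df_within = 26. MS_between = 605.33, MS_within = 84.0. F = 7.206, F_crit ≈ 2.975. Reject H₀.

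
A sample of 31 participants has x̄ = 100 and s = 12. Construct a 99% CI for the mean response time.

CI = x̄ ± t*(s/√n) = 100 ± 2.75(12/√31) = (94.07, 105.93)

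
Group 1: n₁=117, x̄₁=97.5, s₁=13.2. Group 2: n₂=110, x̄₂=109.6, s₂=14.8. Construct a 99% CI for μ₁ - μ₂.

Difference = -12.1. SE = √(13.2²/117 + 14.8²/110) = 1.866. CI = (-16.91, -7.29)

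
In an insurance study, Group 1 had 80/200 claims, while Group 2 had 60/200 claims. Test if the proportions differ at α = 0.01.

p̂₁ = 0.4, p̂₂ = 0.3, pooled p̂ = 0.35. z = 2.097. Critical: ±2.576. Fail to reject H₀.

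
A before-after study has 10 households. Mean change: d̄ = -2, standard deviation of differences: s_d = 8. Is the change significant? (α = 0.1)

t = d̄/(s_d/√n) = -2/(8/√10) = -0.791. df = 9, critical t = ±1.833. Fail to reject H₀.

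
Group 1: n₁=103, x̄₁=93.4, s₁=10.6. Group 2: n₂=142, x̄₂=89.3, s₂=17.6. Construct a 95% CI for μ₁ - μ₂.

Difference = 4.1. SE = √(10.6²/103 + 17.6²/142) = 1.809. CI = (0.55, 7.65)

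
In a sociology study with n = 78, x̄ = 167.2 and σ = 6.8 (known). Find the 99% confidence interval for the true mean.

CI = x̄ ± z*(σ/√n) = 167.2 ± 2.576(6.8/√78) = 167.2 ± 1.98 = (165.22, 169.18)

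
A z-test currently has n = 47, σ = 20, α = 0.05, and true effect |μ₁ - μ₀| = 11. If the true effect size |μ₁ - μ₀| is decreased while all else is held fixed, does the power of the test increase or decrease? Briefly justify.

Power decreases: a smaller true effect decreases the non-centrality λ = |μ₁ - μ₀|/(σ/√n).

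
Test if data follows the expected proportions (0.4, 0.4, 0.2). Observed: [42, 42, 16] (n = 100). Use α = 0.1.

Expected: [40.0, 40.0, 20.0]. χ² = 1.0. df = 2, critical = 4.605. Fail to reject H₀.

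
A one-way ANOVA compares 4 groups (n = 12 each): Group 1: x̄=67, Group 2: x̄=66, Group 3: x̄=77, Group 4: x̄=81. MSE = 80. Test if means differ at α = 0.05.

Grand mean = 72.75. SS_between = 1977.0, MS_between = 659.0. F = 8.238, F_crit ≈ 2.816. Reject H₀.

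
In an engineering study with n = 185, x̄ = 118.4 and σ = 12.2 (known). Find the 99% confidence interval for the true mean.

CI = x̄ ± z*(σ/√n) = 118.4 ± 2.576(12.2/√185) = 118.4 ± 2.31 = (116.09, 120.71)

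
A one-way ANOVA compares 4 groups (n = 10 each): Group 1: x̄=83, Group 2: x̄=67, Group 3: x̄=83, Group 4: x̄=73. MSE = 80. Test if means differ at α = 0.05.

Grand mean = 76.5. SS_between = 1870.0, MS_between = 623.33. F = 7.792, F_crit ≈ 2.866. Reject H₀.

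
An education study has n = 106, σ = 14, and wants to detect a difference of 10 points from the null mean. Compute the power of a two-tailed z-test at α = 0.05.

SE = σ/√n = 14/√106 = 1.36. Non-centrality λ = d/SE = 10/1.36 = 7.354. Power ≈ Φ(λ - z_{α/2}) = Φ(7.354 - 1.96) = Φ(5.394) = 1.0.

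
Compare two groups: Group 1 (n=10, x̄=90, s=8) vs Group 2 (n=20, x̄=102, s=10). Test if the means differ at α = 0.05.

Pooled sp = 9.4. t = -3.295, df = 28. Critical t = ±2.048. Reject H₀.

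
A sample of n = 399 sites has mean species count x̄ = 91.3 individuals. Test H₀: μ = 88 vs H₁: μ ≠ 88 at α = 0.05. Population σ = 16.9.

z = (x̄ - μ₀)/(σ/√n) = (91.3 - 88)/(16.9/√399) = 3.9. Critical value: ±1.96. Since |3.9| > 1.96, Reject H₀.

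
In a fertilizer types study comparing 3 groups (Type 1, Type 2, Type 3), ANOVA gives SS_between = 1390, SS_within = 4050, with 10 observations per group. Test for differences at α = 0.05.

df_between = 2, df_within = 27. F = MS_between/MS_within = 695.0/150.0 = 4.633. F_crit ≈ 3.354. Reject H₀. At least one mean differs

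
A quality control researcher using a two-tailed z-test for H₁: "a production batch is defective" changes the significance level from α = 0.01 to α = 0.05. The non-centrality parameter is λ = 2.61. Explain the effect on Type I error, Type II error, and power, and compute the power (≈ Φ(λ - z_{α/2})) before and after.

Increasing α from 0.01 to 0.05:
• Type I error rate increases (α is the Type I rate by definition).
• Critical value moves from z_{α/2} = 2.576 to 1.96, so power = Φ(λ - z_{α/2}) goes from Φ(2.61 - 2.576) = 0.514 to Φ(2.61 - 1.96) = 0.742.
• Type II error rate β = 1 - power therefore decreases (0.486 → 0.258).
Appropriate when false negatives are costly — here, shipping a defective batch — faulty products reach customers.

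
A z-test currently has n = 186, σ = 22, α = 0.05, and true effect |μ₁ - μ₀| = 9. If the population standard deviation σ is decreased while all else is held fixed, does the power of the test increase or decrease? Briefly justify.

Power increases: a smaller σ shrinks the standard error σ/√n, moving the sampling distribution under H₁ further from the critical value.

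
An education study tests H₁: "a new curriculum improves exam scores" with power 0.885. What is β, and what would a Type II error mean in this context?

β = 1 - power = 1 - 0.885 = 0.115. A Type II error is failing to reject H₀ when H₀ is false (false negative) — here, failing to conclude that a new curriculum improves exam scores when in fact it is true. Consequence: keeping the old curriculum when the new one would have helped students.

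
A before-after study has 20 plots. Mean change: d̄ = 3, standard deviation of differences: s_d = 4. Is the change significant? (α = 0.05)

t = d̄/(s_d/√n) = 3/(4/√20) = 3.354. df = 19, critical t = ±2.093. Reject H₀.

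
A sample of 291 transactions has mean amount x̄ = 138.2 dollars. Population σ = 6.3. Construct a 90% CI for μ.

CI = x̄ ± z*(σ/√n) = 138.2 ± 1.645(6.3/√291) = 138.2 ± 0.61 = (137.59, 138.81)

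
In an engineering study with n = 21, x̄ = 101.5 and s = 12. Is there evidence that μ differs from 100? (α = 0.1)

t = (x̄ - μ₀)/(s/√n) = (101.5 - 100)/(12/√21) = 0.573. df = 20, critical t = ±1.725. Fail to reject H₀.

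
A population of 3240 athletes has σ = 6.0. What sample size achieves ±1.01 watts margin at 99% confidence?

Without FPC: n₀ = (2.576×6.0/1.01)² = 234.181. With FPC: n = n₀N/(n₀+N-1) = 218.5 → n = 219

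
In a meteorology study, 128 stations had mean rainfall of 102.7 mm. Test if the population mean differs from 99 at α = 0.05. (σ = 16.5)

z = (x̄ - μ₀)/(σ/√n) = (102.7 - 99)/(16.5/√128) = 2.537. Critical value: ±1.96. Since |2.537| > 1.96, Reject H₀.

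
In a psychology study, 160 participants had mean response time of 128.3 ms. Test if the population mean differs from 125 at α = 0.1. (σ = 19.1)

z = (x̄ - μ₀)/(σ/√n) = (128.3 - 125)/(19.1/√160) = 2.185. Critical value: ±1.645. Since |2.185| > 1.645, Reject H₀.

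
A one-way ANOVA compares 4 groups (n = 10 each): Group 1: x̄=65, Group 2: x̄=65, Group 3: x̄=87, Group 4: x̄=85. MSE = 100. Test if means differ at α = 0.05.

Grand mean = 75.5. SS_between = 4430.0, MS_between = 1476.67. F = 14.767, F_crit ≈ 2.866. Reject H₀.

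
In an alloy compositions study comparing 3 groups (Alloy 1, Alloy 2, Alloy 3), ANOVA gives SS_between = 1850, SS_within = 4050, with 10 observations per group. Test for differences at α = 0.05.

df_between = 2, df_within = 27. F = MS_between/MS_within = 925.0/150.0 = 6.167. F_crit ≈ 3.354. Reject H₀. At least one mean differs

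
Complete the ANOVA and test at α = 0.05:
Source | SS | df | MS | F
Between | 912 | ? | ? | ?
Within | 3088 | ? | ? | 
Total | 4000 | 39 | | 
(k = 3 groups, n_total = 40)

df_between = 2, df_within = 37. MS_between = 456.0, MS_within = 83.46. F = 5.464, F_crit ≈ 3.252. Reject H₀.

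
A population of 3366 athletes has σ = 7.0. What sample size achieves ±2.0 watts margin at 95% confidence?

Without FPC: n₀ = (1.96×7.0/2.0)² = 47.06. With FPC: n = n₀N/(n₀+N-1) = 46.4 → n = 47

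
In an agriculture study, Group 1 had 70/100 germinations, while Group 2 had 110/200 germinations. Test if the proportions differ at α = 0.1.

p̂₁ = 0.7, p̂₂ = 0.55, pooled p̂ = 0.6. z = 2.5. Critical: ±1.645. Reject H₀.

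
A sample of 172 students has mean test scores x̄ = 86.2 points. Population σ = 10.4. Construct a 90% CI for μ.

CI = x̄ ± z*(σ/√n) = 86.2 ± 1.645(10.4/√172) = 86.2 ± 1.3 = (84.9, 87.5)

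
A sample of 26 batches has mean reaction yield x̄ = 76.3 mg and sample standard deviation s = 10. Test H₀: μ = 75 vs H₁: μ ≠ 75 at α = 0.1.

t = (x̄ - μ₀)/(s/√n) = (76.3 - 75)/(10/√26) = 0.663. df = 25, critical t = ±1.708. Fail to reject H₀.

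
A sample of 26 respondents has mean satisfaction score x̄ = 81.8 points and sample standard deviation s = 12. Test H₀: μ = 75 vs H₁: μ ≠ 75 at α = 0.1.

t = (x̄ - μ₀)/(s/√n) = (81.8 - 75)/(12/√26) = 2.889. df = 25, critical t = ±1.708. Reject H₀.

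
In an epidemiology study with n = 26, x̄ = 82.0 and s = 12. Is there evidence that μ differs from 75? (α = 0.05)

t = (x̄ - μ₀)/(s/√n) = (82.0 - 75)/(12/√26) = 2.974. df = 25, critical t = ±2.06. Reject H₀.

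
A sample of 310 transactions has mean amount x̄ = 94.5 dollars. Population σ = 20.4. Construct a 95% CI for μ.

CI = x̄ ± z*(σ/√n) = 94.5 ± 1.96(20.4/√310) = 94.5 ± 2.27 = (92.23, 96.77)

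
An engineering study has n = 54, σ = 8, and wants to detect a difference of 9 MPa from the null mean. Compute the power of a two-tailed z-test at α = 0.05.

SE = σ/√n = 8/√54 = 1.089. Non-centrality λ = d/SE = 9/1.089 = 8.267. Power ≈ Φ(λ - z_{α/2}) = Φ(8.267 - 1.96) = Φ(6.307) = 1.0.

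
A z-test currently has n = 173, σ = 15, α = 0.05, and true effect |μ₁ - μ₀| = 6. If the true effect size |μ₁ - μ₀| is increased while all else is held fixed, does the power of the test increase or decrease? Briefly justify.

Power increases: a larger true effect increases the non-centrality λ = |μ₁ - μ₀|/(σ/√n).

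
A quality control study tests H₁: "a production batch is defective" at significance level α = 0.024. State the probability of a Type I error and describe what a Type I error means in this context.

P(Type I error) = α = 0.024. A Type I error is rejecting H₀ when H₀ is actually true (false positive) — here, concluding that a production batch is defective when in fact this is not the case. Consequence: scrapping a good batch — wasted material and cost for no reason.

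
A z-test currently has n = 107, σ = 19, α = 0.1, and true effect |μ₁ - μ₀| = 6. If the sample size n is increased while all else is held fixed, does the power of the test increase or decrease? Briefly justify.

Power increases: a larger n shrinks the standard error σ/√n, moving the sampling distribution under H₁ further from the critical value.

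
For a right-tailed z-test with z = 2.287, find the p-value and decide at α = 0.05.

p = P(Z > 2.287) = 1 - Φ(2.287) ≈ 0.0111. Since p < 0.05, reject H₀ (significant) at α = 0.05.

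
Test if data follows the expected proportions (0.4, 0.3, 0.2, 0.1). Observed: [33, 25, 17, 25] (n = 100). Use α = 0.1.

Expected: [40.0, 30.0, 20.0, 10.0]. χ² = 25.008. df = 3, critical = 6.251. Reject H₀.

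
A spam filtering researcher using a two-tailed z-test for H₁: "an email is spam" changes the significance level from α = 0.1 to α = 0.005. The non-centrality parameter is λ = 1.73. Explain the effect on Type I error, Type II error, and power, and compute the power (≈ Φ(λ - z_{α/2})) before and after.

Decreasing α from 0.1 to 0.005:
• Type I error rate decreases (α is the Type I rate by definition).
• Critical value moves from z_{α/2} = 1.645 to 2.807, so power = Φ(λ - z_{α/2}) goes from Φ(1.73 - 1.645) = 0.534 to Φ(1.73 - 2.807) = 0.141.
• Type II error rate β = 1 - power therefore increases (0.466 → 0.859).
Appropriate when false positives are costly — here, a legitimate email is sent to the spam folder and the user misses it.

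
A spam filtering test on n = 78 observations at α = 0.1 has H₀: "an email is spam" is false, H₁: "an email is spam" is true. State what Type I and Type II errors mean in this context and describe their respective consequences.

Type I (false positive): concluding that an email is spam when it is not — a legitimate email is sent to the spam folder and the user misses it. Type II (false negative): failing to conclude that an email is spam when it is — a spam email lands in the inbox. Which is costlier depends on domain priorities and is a judgement call rather than a statistical fact.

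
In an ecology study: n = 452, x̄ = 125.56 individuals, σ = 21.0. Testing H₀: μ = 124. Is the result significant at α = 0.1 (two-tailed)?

z = (125.56 - 124)/(21.0/√452) = 1.579. Since |z| ≤ 1.645, not significant at α = 0.1.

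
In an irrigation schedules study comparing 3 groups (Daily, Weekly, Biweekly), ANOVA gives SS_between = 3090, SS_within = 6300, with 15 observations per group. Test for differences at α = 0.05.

df_between = 2, df_within = 42. F = MS_between/MS_within = 1545.0/150.0 = 10.3. F_crit ≈ 3.22. Reject H₀. At least one mean differs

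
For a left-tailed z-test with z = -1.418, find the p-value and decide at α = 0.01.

p = P(Z < -1.418) = Φ(-1.418) ≈ 0.0781. Since p ≥ 0.01, fail to reject H₀ (not significant) at α = 0.01.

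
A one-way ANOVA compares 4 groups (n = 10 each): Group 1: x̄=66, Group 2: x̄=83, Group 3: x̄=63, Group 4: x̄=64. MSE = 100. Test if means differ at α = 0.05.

Grand mean = 69.0. SS_between = 2660.0, MS_between = 886.67. F = 8.867, F_crit ≈ 2.866. Reject H₀.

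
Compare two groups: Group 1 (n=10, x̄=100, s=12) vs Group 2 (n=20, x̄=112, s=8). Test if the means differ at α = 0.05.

Pooled sp = 9.47. t = -3.271, df = 28. Critical t = ±2.048. Reject H₀.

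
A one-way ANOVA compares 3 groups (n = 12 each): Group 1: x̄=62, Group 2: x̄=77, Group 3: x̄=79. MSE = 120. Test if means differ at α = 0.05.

Grand mean = 72.67. SS_between = 2072.0, MS_between = 1036.0. F = 8.633, F_crit ≈ 3.285. Reject H₀.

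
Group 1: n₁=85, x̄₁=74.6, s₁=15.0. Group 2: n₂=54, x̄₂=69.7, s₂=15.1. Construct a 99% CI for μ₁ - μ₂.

Difference = 4.9. SE = √(15.0²/85 + 15.1²/54) = 2.621. CI = (-1.85, 11.65)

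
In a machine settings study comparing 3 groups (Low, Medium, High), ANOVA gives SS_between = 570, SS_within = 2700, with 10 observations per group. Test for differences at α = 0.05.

df_between = 2, df_within = 27. F = MS_between/MS_within = 285.0/100.0 = 2.85. F_crit ≈ 3.354. Fail to reject H₀.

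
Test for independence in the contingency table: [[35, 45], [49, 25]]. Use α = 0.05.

χ² = 7.826. df = 1, critical = 3.841. Reject H₀. Variables are dependent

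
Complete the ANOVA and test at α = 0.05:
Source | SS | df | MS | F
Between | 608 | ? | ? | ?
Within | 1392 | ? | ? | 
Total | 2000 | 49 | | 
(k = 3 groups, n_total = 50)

df_between = 2, df_within = 47. MS_between = 304.0, MS_within = 29.62. F = 10.264, F_crit ≈ 3.195. Reject H₀.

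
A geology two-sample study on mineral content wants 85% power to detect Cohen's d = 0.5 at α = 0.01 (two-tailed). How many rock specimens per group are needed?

z_{α/2} = 2.576, z_β = Φ⁻¹(0.85) = 1.036. For medium effect (d = 0.5): n per group = 2(z_{α/2} + z_β)²/d² = 2(2.576 + 1.036)²/0.5² = 104.4 → 105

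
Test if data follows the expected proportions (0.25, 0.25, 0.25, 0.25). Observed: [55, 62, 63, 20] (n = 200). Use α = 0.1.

Expected: [50.0, 50.0, 50.0, 50.0]. χ² = 24.76. df = 3, critical = 6.251. Reject H₀.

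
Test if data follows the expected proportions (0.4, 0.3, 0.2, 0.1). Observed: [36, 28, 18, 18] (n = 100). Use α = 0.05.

Expected: [40.0, 30.0, 20.0, 10.0]. χ² = 7.133. df = 3, critical = 7.815. Fail to reject H₀.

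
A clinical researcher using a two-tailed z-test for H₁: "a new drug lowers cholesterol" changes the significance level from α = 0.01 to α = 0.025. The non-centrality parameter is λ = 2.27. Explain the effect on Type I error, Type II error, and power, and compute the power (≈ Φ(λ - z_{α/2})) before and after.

Increasing α from 0.01 to 0.025:
• Type I error rate increases (α is the Type I rate by definition).
• Critical value moves from z_{α/2} = 2.576 to 2.241, so power = Φ(λ - z_{α/2}) goes from Φ(2.27 - 2.576) = 0.38 to Φ(2.27 - 2.241) = 0.512.
• Type II error rate β = 1 - power therefore decreases (0.62 → 0.488).
Appropriate when false negatives are costly — here, shelving an effective drug — patients miss out on a treatment that would have helped.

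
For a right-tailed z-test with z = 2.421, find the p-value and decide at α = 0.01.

p = P(Z > 2.421) = 1 - Φ(2.421) ≈ 0.0077. Since p < 0.01, reject H₀ (significant) at α = 0.01.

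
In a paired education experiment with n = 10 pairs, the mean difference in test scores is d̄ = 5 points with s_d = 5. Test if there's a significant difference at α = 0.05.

t = d̄/(s_d/√n) = 5/(5/√10) = 3.162. df = 9, critical t = ±2.262. Reject H₀.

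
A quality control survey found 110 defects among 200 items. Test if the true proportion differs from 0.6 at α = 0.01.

p̂ = 0.55, p₀ = 0.6. z = (p̂ - p₀)/√(p₀(1-p₀)/n) = -1.443. Critical: ±2.576. Fail to reject H₀.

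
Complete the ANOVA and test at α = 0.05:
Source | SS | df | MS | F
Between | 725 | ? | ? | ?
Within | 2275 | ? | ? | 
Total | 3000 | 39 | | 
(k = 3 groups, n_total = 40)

df_between = 2, df_within = 37. MS_between = 362.5, MS_within = 61.49. F = 5.896, F_crit ≈ 3.252. Reject H₀.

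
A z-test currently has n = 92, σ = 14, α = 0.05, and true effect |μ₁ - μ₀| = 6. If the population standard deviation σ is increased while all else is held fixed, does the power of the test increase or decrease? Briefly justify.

Power decreases: a larger σ inflates the standard error σ/√n, pulling the sampling distribution under H₁ back toward the critical value.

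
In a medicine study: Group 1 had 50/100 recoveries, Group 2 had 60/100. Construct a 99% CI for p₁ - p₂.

p̂₁ = 0.5, p̂₂ = 0.6. Difference = -0.1. CI = (-0.28, 0.08)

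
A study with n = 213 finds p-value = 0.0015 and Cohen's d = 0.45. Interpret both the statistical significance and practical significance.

Statistically significant (p = 0.0015 < 0.05). Cohen's d = 0.45 indicates a small effect size. Both statistical and practical significance should be considered.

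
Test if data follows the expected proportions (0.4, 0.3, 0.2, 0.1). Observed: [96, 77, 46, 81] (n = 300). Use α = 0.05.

Expected: [120.0, 90.0, 60.0, 30.0]. χ² = 96.644. df = 3, critical = 7.815. Reject H₀.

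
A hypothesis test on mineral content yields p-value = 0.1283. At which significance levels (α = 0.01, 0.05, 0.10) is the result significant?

p = 0.1283. Not significant at any of the given levels.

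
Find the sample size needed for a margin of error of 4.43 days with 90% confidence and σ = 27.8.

n = (z*σ/E)² = (1.645×27.8/4.43)² = 106.6 → n = 107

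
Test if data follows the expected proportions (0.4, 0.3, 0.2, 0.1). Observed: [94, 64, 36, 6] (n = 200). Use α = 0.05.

Expected: [80.0, 60.0, 40.0, 20.0]. χ² = 12.917. df = 3, critical = 7.815. Reject H₀.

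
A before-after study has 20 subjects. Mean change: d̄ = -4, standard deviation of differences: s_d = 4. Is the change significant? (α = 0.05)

t = d̄/(s_d/√n) = -4/(4/√20) = -4.472. df = 19, critical t = ±2.093. Reject H₀.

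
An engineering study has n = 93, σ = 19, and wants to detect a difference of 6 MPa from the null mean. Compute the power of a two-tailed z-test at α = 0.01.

SE = σ/√n = 19/√93 = 1.97. Non-centrality λ = d/SE = 6/1.97 = 3.045. Power ≈ Φ(λ - z_{α/2}) = Φ(3.045 - 2.576) = Φ(0.469) = 0.681.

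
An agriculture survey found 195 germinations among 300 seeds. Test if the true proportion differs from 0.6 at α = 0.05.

p̂ = 0.65, p₀ = 0.6. z = (p̂ - p₀)/√(p₀(1-p₀)/n) = 1.768. Critical: ±1.96. Fail to reject H₀.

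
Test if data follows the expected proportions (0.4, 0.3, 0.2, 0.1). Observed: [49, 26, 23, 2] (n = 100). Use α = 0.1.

Expected: [40.0, 30.0, 20.0, 10.0]. χ² = 9.408. df = 3, critical = 6.251. Reject H₀.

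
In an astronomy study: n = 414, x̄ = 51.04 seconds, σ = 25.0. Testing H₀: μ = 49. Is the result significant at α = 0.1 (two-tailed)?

z = (51.04 - 49)/(25.0/√414) = 1.66. Since |z| > 1.645, significant at α = 0.1.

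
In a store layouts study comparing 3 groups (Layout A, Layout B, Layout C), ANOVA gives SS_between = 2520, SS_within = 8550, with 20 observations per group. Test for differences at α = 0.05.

df_between = 2, df_within = 57. F = MS_between/MS_within = 1260.0/150.0 = 8.4. F_crit ≈ 3.159. Reject H₀. At least one mean differs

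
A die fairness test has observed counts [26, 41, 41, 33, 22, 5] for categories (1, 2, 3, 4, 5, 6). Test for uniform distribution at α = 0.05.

Expected = 28 each. χ² = Σ(O-E)²/E = 33.286. df = 5, critical value = 11.07. Reject H₀.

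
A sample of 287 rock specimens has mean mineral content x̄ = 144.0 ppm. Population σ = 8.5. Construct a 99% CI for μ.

CI = x̄ ± z*(σ/√n) = 144.0 ± 2.576(8.5/√287) = 144.0 ± 1.29 = (142.71, 145.29)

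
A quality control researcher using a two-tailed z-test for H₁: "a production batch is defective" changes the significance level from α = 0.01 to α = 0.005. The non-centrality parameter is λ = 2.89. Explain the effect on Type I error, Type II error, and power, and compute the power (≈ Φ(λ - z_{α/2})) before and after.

Decreasing α from 0.01 to 0.005:
• Type I error rate decreases (α is the Type I rate by definition).
• Critical value moves from z_{α/2} = 2.576 to 2.807, so power = Φ(λ - z_{α/2}) goes from Φ(2.89 - 2.576) = 0.623 to Φ(2.89 - 2.807) = 0.533.
• Type II error rate β = 1 - power therefore increases (0.377 → 0.467).
Appropriate when false positives are costly — here, scrapping a good batch — wasted material and cost for no reason.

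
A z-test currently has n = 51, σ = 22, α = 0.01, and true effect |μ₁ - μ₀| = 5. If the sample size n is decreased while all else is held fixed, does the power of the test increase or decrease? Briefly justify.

Power decreases: a smaller n inflates the standard error σ/√n, pulling the sampling distribution under H₁ back toward the critical value.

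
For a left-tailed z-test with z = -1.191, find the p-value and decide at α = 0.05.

p = P(Z < -1.191) = Φ(-1.191) ≈ 0.1168. Since p ≥ 0.05, fail to reject H₀ (not significant) at α = 0.05.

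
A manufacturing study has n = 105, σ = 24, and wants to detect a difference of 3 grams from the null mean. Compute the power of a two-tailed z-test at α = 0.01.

SE = σ/√n = 24/√105 = 2.342. Non-centrality λ = d/SE = 3/2.342 = 1.281. Power ≈ Φ(λ - z_{α/2}) = Φ(1.281 - 2.576) = Φ(-1.295) = 0.098.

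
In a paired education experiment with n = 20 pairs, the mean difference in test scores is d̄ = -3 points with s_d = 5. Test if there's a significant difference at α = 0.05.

t = d̄/(s_d/√n) = -3/(5/√20) = -2.683. df = 19, critical t = ±2.093. Reject H₀.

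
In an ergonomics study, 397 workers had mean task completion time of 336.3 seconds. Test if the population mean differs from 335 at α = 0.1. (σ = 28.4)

z = (x̄ - μ₀)/(σ/√n) = (336.3 - 335)/(28.4/√397) = 0.912. Critical value: ±1.645. Since |0.912| ≤ 1.645, Fail to reject H₀.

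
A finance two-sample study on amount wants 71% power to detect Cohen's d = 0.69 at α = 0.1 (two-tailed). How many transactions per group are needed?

z_{α/2} = 1.645, z_β = Φ⁻¹(0.71) = 0.553. For medium effect (d = 0.69): n per group = 2(z_{α/2} + z_β)²/d² = 2(1.645 + 0.553)²/0.69² = 20.3 → 21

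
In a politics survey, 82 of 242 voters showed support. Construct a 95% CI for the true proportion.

p̂ = 0.339. CI = p̂ ± z*√(p̂(1-p̂)/n) = (0.279, 0.398)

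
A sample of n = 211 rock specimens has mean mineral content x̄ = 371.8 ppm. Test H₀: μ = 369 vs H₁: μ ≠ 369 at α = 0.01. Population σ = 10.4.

z = (x̄ - μ₀)/(σ/√n) = (371.8 - 369)/(10.4/√211) = 3.911. Critical value: ±2.576. Since |3.911| > 2.576, Reject H₀.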